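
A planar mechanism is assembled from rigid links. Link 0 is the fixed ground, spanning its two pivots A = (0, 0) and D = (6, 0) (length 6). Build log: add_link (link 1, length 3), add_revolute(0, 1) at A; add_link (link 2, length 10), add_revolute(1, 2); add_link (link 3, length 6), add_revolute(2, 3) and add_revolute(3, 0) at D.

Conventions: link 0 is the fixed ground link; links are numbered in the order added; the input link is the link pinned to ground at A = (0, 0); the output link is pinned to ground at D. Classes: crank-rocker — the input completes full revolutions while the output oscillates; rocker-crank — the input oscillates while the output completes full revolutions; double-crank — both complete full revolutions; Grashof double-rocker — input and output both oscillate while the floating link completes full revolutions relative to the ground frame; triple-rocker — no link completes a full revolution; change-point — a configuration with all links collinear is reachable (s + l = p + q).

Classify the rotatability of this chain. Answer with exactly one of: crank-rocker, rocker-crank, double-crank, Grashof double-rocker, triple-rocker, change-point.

lengths: ground=6, input=3, coupler=10, output=6
sorted: s=3 (shortest), l=10 (longest), p+q=12
s + l = 13 vs p + q = 12
s + l > p + q → non-Grashof → no link fully rotates → triple-rocker

triple-rocker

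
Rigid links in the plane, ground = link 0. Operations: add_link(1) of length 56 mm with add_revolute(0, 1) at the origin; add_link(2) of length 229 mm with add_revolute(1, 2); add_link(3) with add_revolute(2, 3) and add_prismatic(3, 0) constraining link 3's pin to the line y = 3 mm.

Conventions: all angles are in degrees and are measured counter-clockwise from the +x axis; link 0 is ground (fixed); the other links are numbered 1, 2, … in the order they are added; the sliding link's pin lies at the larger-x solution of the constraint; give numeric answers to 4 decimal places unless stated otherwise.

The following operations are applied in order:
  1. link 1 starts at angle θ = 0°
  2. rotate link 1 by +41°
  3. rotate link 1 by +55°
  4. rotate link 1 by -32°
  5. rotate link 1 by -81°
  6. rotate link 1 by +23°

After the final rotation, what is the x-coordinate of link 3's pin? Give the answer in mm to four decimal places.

geometry: r = 56 mm, L = 229 mm, e = 3 mm; θ starts at 0°
rotate link 1 by +41°: θ ← 0° +41° = 41°
rotate link 1 by +55°: θ ← 41° +55° = 96°
rotate link 1 by -32°: θ ← 96° -32° = 64°
rotate link 1 by -81°: θ ← 64° -81° = -17°
rotate link 1 by +23°: θ ← -17° +23° = 6°
crank pin P = (r cos θ, r sin θ) = (55.693226, 5.853594)
h = r sin θ − e = 5.853594 − 3 = 2.853594
x = r cos θ + √(L² − h²) = 55.693226 + 228.982220 = 284.675446

284.6754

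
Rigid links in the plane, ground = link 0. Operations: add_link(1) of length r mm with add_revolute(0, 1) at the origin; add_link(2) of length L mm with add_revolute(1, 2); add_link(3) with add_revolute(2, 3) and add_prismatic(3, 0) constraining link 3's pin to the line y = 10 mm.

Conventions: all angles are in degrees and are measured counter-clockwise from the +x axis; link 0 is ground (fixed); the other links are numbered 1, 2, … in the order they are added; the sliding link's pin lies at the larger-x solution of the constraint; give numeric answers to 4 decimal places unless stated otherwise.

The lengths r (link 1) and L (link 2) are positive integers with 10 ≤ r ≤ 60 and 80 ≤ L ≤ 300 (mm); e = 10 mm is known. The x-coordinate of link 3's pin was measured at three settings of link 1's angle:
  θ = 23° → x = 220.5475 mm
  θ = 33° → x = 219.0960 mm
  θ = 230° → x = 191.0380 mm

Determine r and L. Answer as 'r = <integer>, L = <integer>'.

constraint per measurement: (x − r cos θ)² + (r sin θ − e)² = L²
subtracting the θ₁ and θ₂ equations cancels the r² and L² terms:
r = (x₁² − x₂²) / (2[(x₁cos θ₁ + e sin θ₁) − (x₂cos θ₂ + e sin θ₂)]) = 17.9996 → r = 18
L² = (x₁ − r cos θ₁)² + (r sin θ₁ − e)² = 41615.9950 → L = 204.0000 → L = 204
check at θ₃=230°: x = 191.0380 (printed 191.0380) ✓

r = 18, L = 204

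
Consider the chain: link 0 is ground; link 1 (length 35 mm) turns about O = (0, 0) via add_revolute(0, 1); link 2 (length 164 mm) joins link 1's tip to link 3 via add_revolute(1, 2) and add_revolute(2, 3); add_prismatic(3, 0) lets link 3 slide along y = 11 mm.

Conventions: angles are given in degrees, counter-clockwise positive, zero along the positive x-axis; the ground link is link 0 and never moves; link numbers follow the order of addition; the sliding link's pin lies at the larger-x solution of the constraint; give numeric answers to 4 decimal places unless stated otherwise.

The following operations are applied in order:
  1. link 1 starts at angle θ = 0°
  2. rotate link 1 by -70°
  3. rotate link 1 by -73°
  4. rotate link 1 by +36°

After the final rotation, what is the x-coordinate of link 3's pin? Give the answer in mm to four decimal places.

geometry: r = 35 mm, L = 164 mm, e = 11 mm; θ starts at 0°
rotate link 1 by -70°: θ ← 0° -70° = -70°
rotate link 1 by -73°: θ ← -70° -73° = -143°
rotate link 1 by +36°: θ ← -143° +36° = -107°
crank pin P = (r cos θ, r sin θ) = (-10.233010, -33.470666)
h = r sin θ − e = -33.470666 − 11 = -44.470666
x = r cos θ + √(L² − h²) = -10.233010 + 157.855503 = 147.622493

147.6225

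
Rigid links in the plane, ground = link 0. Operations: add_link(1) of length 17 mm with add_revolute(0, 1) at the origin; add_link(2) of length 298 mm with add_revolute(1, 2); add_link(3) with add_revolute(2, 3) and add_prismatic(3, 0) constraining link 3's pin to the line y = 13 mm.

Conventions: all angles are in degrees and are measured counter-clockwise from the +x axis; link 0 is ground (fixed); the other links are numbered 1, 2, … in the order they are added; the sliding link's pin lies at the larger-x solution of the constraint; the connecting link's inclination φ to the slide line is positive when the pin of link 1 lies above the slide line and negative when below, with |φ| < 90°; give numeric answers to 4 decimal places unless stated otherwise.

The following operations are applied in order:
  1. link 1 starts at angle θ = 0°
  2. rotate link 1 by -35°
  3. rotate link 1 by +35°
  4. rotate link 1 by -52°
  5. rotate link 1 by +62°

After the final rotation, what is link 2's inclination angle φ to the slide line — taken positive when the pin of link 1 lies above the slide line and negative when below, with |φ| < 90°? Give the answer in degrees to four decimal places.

geometry: r = 17 mm, L = 298 mm, e = 13 mm; θ starts at 0°
rotate link 1 by -35°: θ ← 0° -35° = -35°
rotate link 1 by +35°: θ ← -35° +35° = 0°
rotate link 1 by -52°: θ ← 0° -52° = -52°
rotate link 1 by +62°: θ ← -52° +62° = 10°
h = r sin θ − e = 2.952019 − 13 = -10.047981
sin φ = h / L = -10.047981 / 298 = -0.03371806
φ = arcsin(-0.03371806) = -1.932269°

-1.9323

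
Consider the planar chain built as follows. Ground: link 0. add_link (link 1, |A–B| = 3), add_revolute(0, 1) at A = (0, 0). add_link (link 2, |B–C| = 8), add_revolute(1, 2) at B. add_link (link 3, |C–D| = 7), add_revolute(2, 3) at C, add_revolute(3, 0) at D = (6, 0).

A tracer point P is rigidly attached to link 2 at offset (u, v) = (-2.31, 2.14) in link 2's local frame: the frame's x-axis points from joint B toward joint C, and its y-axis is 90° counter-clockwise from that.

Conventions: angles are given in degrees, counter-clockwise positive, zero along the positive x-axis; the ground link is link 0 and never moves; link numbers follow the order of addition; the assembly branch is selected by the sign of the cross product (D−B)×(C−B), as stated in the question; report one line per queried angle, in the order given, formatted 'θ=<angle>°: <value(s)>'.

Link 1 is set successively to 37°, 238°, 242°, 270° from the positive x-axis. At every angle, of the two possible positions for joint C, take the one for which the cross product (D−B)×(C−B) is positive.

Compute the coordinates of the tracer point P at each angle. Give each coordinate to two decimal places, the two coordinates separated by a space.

A=(0,0), D=(6.00,0)
θ=37°: B = A + 3.00·(cos37°, sin37°) = (2.3959, 1.8054)
θ=37°: |BD| = 4.0310
θ=37°: circle(B,8.00) ∩ circle(D,7.00): a=3.8761, h=6.9983
θ=37°:   candidates: C₊=(8.9959,6.3265) cross=28.210; C₋=(2.7270,-6.1877) cross=-28.210
θ=37°:   branch + wants cross > 0 → take C=(8.9959,6.3265) (cross=28.210)
θ=37°: ex = (C−B)/|BC| = (0.8250,0.5651); ey = (-0.5651,0.8250)
θ=37°: P = B + -2.31·ex + 2.14·ey = (-0.7192,2.2655)
θ=238°: B = A + 3.00·(cos238°, sin238°) = (-1.5898, -2.5441)
θ=238°: |BD| = 8.0048
θ=238°: circle(B,8.00) ∩ circle(D,7.00): a=4.9393, h=6.2931
θ=238°:   candidates: C₊=(1.0934,4.9925) cross=50.375; C₋=(5.0936,-6.9411) cross=-50.375
θ=238°:   branch + wants cross > 0 → take C=(1.0934,4.9925) (cross=50.375)
θ=238°: ex = (C−B)/|BC| = (0.3354,0.9421); ey = (-0.9421,0.3354)
θ=238°: P = B + -2.31·ex + 2.14·ey = (-4.3806,-4.0026)
θ=242°: B = A + 3.00·(cos242°, sin242°) = (-1.4084, -2.6488)
θ=242°: |BD| = 7.8677
θ=242°: circle(B,8.00) ∩ circle(D,7.00): a=4.8871, h=6.3337
θ=242°:   candidates: C₊=(1.0610,4.9605) cross=49.832; C₋=(5.3258,-6.9675) cross=-49.832
θ=242°:   branch + wants cross > 0 → take C=(1.0610,4.9605) (cross=49.832)
θ=242°: ex = (C−B)/|BC| = (0.3087,0.9512); ey = (-0.9512,0.3087)
θ=242°: P = B + -2.31·ex + 2.14·ey = (-4.1570,-4.1855)
θ=270°: B = A + 3.00·(cos270°, sin270°) = (-0.0000, -3.0000)
θ=270°: |BD| = 6.7082
θ=270°: circle(B,8.00) ∩ circle(D,7.00): a=4.4721, h=6.6332
θ=270°:   candidates: C₊=(1.0335,4.9330) cross=44.497; C₋=(6.9665,-6.9330) cross=-44.497
θ=270°:   branch + wants cross > 0 → take C=(1.0335,4.9330) (cross=44.497)
θ=270°: ex = (C−B)/|BC| = (0.1292,0.9916); ey = (-0.9916,0.1292)
θ=270°: P = B + -2.31·ex + 2.14·ey = (-2.4205,-5.0142)

θ=37°: -0.72 2.27
θ=238°: -4.38 -4.00
θ=242°: -4.16 -4.19
θ=270°: -2.42 -5.01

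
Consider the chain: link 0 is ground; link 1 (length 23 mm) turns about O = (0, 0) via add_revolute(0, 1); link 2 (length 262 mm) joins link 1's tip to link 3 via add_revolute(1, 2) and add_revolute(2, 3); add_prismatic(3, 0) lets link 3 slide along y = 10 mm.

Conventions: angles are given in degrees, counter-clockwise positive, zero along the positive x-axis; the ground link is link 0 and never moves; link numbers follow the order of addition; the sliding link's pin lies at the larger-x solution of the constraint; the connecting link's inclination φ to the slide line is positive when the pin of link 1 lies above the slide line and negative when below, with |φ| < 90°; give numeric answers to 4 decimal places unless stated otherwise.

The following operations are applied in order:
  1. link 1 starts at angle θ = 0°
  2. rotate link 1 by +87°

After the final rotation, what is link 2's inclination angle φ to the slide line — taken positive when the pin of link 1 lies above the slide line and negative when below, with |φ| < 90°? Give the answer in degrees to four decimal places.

geometry: r = 23 mm, L = 262 mm, e = 10 mm; θ starts at 0°
rotate link 1 by +87°: θ ← 0° +87° = 87°
h = r sin θ − e = 22.968479 − 10 = 12.968479
sin φ = h / L = 12.968479 / 262 = 0.04949801
φ = arcsin(0.04949801) = 2.837187°

2.8372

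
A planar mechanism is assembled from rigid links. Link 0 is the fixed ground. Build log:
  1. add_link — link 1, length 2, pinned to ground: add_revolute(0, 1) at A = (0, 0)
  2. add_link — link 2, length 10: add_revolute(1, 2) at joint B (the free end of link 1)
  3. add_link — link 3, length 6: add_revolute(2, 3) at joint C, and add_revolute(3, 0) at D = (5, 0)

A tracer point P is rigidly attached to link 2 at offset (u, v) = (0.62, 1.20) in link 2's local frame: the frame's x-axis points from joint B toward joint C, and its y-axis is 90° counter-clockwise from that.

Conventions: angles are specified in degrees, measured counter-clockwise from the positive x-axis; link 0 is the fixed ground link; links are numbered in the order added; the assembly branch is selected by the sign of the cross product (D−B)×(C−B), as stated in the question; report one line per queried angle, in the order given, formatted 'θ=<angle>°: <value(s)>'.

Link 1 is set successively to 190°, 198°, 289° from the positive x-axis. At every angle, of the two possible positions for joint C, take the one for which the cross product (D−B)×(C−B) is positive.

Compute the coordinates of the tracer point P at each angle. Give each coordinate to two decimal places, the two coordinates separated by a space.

A=(0,0), D=(5.00,0)
θ=190°: B = A + 2.00·(cos190°, sin190°) = (-1.9696, -0.3473)
θ=190°: |BD| = 6.9783
θ=190°: circle(B,10.00) ∩ circle(D,6.00): a=8.0748, h=5.8989
θ=190°:   candidates: C₊=(5.8016,5.9462) cross=41.164; C₋=(6.3888,-5.8371) cross=-41.164
θ=190°:   branch + wants cross > 0 → take C=(5.8016,5.9462) (cross=41.164)
θ=190°: ex = (C−B)/|BC| = (0.7771,0.6294); ey = (-0.6294,0.7771)
θ=190°: P = B + 0.62·ex + 1.20·ey = (-2.2430,0.9754)
θ=198°: B = A + 2.00·(cos198°, sin198°) = (-1.9021, -0.6180)
θ=198°: |BD| = 6.9297
θ=198°: circle(B,10.00) ∩ circle(D,6.00): a=8.0826, h=5.8882
θ=198°:   candidates: C₊=(5.6232,5.9675) cross=40.804; C₋=(6.6735,-5.7619) cross=-40.804
θ=198°:   branch + wants cross > 0 → take C=(5.6232,5.9675) (cross=40.804)
θ=198°: ex = (C−B)/|BC| = (0.7525,0.6586); ey = (-0.6586,0.7525)
θ=198°: P = B + 0.62·ex + 1.20·ey = (-2.2258,0.6933)
θ=289°: B = A + 2.00·(cos289°, sin289°) = (0.6511, -1.8910)
θ=289°: |BD| = 4.7422
θ=289°: circle(B,10.00) ∩ circle(D,6.00): a=9.1190, h=4.1041
θ=289°:   candidates: C₊=(7.3772,5.5090) cross=19.463; C₋=(10.6503,-2.0184) cross=-19.463
θ=289°:   branch + wants cross > 0 → take C=(7.3772,5.5090) (cross=19.463)
θ=289°: ex = (C−B)/|BC| = (0.6726,0.7400); ey = (-0.7400,0.6726)
θ=289°: P = B + 0.62·ex + 1.20·ey = (0.1801,-0.6251)

θ=190°: -2.24 0.98
θ=198°: -2.23 0.69
θ=289°: 0.18 -0.63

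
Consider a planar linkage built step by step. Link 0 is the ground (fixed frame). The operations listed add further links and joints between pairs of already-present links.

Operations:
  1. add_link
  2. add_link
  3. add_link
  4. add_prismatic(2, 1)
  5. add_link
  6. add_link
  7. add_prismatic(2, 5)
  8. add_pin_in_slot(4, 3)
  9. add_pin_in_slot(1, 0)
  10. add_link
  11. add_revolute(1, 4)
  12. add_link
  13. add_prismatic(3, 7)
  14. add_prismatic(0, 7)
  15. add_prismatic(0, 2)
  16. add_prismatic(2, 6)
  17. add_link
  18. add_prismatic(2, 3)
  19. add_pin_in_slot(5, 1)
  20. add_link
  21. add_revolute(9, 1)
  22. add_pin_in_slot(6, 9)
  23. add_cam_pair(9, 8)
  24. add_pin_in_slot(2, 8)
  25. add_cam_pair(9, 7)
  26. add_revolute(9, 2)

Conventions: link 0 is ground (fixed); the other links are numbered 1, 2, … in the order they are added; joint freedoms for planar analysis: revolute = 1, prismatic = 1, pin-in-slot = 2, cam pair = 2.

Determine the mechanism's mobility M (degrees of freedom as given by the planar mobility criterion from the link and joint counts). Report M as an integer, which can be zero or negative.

ground; <1,0,0>
#1 <2,0,0>
#2 <3,0,0>
#3 <4,0,0>
P:2↔1 J1 <4,1,0>
#4 <5,1,0>
#5 <6,1,0>
P:2↔5 J1 <6,2,0>
PS:4↔3 J2 <6,2,1>
PS:1↔0 J2 <6,2,2>
#6 <7,2,2>
R:1↔4 J1 <7,3,2>
#7 <8,3,2>
P:3↔7 J1 <8,4,2>
P:0↔7 J1 <8,5,2>
P:0↔2 J1 <8,6,2>
P:2↔6 J1 <8,7,2>
#8 <9,7,2>
P:2↔3 J1 <9,8,2>
PS:5↔1 J2 <9,8,3>
#9 <10,8,3>
R:9↔1 J1 <10,9,3>
PS:6↔9 J2 <10,9,4>
C:9↔8 J2 <10,9,5>
PS:2↔8 J2 <10,9,6>
C:9↔7 J2 <10,9,7>
R:9↔2 J1 <10,10,7>
3×9 − 2×10 − 1×7 = 0

M = 0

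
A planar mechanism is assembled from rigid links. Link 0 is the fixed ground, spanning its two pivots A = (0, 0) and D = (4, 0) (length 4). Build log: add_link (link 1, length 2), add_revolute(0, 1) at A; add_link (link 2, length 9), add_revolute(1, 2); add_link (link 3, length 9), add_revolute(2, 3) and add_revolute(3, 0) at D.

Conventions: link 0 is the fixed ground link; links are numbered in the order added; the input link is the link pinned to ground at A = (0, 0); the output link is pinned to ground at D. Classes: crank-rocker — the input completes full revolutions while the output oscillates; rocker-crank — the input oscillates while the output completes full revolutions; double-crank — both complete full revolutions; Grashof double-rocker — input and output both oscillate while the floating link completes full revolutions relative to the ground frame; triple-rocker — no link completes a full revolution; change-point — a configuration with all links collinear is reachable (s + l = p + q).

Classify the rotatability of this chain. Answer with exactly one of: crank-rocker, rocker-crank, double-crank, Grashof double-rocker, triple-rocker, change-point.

lengths: ground=4, input=2, coupler=9, output=9
sorted: s=2 (shortest), l=9 (longest), p+q=13
s + l = 11 vs p + q = 13
s + l < p + q (Grashof) with shortest = input link → crank-rocker

crank-rocker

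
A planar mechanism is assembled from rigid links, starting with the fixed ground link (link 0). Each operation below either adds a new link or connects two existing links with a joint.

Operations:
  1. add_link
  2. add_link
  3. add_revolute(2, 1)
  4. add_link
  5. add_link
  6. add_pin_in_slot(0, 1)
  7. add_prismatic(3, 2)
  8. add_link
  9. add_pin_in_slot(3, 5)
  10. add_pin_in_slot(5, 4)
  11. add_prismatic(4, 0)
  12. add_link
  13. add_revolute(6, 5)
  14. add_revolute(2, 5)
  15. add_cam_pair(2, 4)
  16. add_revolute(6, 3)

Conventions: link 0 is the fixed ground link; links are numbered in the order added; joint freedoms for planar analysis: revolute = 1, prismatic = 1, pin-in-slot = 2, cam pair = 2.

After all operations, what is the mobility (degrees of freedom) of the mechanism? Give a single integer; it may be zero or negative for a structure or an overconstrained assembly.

link 0 = ground. State L|J1|J2 = 1|0|0
+link1  2|0|0
+link2  3|0|0
R(2,1) f=1→J1  3|1|0
+link3  4|1|0
+link4  5|1|0
PS(0,1) f=2→J2  5|1|1
P(3,2) f=1→J1  5|2|1
+link5  6|2|1
PS(3,5) f=2→J2  6|2|2
PS(5,4) f=2→J2  6|2|3
P(4,0) f=1→J1  6|3|3
+link6  7|3|3
R(6,5) f=1→J1  7|4|3
R(2,5) f=1→J1  7|5|3
C(2,4) f=2→J2  7|5|4
R(6,3) f=1→J1  7|6|4
M = 3(7−1)−2·6−4 = 18−12−4 = 2

M = 2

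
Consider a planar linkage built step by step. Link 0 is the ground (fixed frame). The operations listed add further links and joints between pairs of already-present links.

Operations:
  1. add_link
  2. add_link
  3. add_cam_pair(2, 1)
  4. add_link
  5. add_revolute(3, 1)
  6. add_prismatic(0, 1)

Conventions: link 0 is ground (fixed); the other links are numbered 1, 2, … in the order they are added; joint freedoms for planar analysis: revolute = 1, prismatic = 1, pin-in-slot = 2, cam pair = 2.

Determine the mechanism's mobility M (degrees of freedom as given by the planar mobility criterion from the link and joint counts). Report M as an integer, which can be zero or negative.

ground; <1,0,0>
#1 <2,0,0>
#2 <3,0,0>
C:2↔1 J2 <3,0,1>
#3 <4,0,1>
R:3↔1 J1 <4,1,1>
P:0↔1 J1 <4,2,1>
3×3 − 2×2 − 1×1 = 4

M = 4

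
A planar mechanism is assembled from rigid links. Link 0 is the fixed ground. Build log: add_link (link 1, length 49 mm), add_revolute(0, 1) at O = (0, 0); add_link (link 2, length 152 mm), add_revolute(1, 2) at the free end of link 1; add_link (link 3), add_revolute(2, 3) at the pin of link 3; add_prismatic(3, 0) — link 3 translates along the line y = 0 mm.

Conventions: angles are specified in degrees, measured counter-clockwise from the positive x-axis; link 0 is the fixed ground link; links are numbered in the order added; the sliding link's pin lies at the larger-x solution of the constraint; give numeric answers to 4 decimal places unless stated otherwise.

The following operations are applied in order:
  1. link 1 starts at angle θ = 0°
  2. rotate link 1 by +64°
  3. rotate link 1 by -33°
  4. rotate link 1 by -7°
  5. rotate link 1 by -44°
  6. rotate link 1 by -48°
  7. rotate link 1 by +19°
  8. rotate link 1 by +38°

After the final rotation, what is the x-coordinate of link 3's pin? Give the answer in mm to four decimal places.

geometry: r = 49 mm, L = 152 mm, e = 0 mm; θ starts at 0°
rotate link 1 by +64°: θ ← 0° +64° = 64°
rotate link 1 by -33°: θ ← 64° -33° = 31°
rotate link 1 by -7°: θ ← 31° -7° = 24°
rotate link 1 by -44°: θ ← 24° -44° = -20°
rotate link 1 by -48°: θ ← -20° -48° = -68°
rotate link 1 by +19°: θ ← -68° +19° = -49°
rotate link 1 by +38°: θ ← -49° +38° = -11°
crank pin P = (r cos θ, r sin θ) = (48.099732, -9.349641)
h = r sin θ − e = -9.349641 − 0 = -9.349641
x = r cos θ + √(L² − h²) = 48.099732 + 151.712176 = 199.811908

199.8119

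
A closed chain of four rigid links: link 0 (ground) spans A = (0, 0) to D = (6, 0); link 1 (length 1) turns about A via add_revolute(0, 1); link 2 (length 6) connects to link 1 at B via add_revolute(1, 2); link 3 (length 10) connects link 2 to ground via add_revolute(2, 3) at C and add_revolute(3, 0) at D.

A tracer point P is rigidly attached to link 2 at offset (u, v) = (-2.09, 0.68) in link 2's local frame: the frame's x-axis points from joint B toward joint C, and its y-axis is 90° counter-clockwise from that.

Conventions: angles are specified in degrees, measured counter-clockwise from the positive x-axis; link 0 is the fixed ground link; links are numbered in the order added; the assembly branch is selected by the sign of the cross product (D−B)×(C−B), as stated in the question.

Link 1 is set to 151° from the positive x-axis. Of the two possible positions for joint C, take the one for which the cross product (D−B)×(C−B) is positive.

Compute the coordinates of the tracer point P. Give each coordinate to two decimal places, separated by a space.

A=(0,0), D=(6.00,0)
B = A + 1.00·(cos151°, sin151°) = (-0.8746, 0.4848)
|BD| = 6.8917
circle(B,6.00) ∩ circle(D,10.00): a=-1.1974, h=5.8793
  candidates: C₊=(-1.6555,6.4338) cross=40.518; C₋=(-2.4827,-5.2957) cross=-40.518
  branch + wants cross > 0 → take C=(-1.6555,6.4338) (cross=40.518)
ex = (C−B)/|BC| = (-0.1301,0.9915); ey = (-0.9915,-0.1301)
P = B + -2.09·ex + 0.68·ey = (-1.2768,-1.6759)

-1.28 -1.68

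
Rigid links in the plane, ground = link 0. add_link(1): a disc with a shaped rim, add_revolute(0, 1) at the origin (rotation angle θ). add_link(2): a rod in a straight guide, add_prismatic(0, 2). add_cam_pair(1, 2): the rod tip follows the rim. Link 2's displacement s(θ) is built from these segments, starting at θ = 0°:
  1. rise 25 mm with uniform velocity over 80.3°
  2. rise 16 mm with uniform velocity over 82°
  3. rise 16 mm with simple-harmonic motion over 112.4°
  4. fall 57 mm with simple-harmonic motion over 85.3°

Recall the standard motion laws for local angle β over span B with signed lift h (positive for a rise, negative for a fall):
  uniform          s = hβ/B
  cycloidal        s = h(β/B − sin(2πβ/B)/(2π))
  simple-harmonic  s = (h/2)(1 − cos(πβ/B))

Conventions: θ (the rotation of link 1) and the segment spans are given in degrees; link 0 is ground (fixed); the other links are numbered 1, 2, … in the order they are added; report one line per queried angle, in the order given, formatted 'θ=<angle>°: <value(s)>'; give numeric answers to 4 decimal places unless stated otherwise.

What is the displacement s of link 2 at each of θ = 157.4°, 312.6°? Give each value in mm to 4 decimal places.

segment 1 (0° to 80.3°, uniform, h = 25) is passed completely: s = 0.0000 + (25) = 25.0000
θ = 157.4° falls in segment 2 (80.3° to 162.3°, uniform, h = 16): β = 157.4 − 80.3 = 77.1°, B = 82°; Δs = 16·77.1/82 = 15.0439; s = 25.0000 + 15.0439 = 40.0439
segment 2 (80.3° to 162.3°, uniform, h = 16) is passed completely: s = 25.0000 + (16) = 41.0000
segment 3 (162.3° to 274.7°, simple-harmonic, h = 16) is passed completely: s = 41.0000 + (16) = 57.0000
θ = 312.6° falls in segment 4 (274.7° to 360°, simple-harmonic, h = -57): β = 312.6 − 274.7 = 37.9°, B = 85.3°; Δs = -57/2·(1 − cos(π·0.4443)) = -23.5395; s = 57.0000 − 23.5395 = 33.4605

θ=157.4°: 40.0439
θ=312.6°: 33.4605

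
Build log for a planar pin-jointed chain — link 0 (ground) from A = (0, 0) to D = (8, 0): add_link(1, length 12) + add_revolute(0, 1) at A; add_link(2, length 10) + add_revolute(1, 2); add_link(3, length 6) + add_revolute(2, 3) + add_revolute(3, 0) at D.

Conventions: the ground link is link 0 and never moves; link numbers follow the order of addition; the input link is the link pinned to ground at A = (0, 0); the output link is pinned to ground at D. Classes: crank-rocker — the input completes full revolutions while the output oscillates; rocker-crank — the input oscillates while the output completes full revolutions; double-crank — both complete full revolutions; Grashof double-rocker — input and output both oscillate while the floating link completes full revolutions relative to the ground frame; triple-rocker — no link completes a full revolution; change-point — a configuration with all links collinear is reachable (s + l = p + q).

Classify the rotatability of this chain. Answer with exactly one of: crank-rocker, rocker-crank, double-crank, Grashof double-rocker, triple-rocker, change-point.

lengths: ground=8, input=12, coupler=10, output=6
sorted: s=6 (shortest), l=12 (longest), p+q=18
s + l = 18 vs p + q = 18
s + l = p + q → change-point (collinear configuration reachable)

change-point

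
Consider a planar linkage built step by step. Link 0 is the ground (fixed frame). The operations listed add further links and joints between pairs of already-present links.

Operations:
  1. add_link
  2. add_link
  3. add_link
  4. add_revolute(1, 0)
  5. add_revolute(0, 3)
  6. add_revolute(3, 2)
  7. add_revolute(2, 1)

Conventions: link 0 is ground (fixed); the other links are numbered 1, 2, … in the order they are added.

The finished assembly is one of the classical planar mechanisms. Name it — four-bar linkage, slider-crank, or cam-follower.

links: 4 (incl. ground); joints: 4 revolute, 0 prismatic, 0 higher (cam) pair, forming one closed loop
4 links in a single 4R loop → four-bar linkage

four-bar linkage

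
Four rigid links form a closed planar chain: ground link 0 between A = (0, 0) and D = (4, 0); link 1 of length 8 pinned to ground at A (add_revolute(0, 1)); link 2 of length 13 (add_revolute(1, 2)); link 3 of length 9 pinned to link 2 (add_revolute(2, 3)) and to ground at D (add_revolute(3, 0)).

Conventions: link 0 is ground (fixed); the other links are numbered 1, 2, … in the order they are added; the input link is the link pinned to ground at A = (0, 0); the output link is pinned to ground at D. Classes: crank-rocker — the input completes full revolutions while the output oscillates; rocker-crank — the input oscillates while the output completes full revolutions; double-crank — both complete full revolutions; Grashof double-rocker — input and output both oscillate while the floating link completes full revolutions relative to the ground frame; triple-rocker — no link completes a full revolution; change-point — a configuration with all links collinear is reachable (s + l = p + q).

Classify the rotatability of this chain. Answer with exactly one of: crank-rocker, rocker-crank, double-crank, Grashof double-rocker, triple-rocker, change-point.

lengths: ground=4, input=8, coupler=13, output=9
sorted: s=4 (shortest), l=13 (longest), p+q=17
s + l = 17 vs p + q = 17
s + l = p + q → change-point (collinear configuration reachable)

change-point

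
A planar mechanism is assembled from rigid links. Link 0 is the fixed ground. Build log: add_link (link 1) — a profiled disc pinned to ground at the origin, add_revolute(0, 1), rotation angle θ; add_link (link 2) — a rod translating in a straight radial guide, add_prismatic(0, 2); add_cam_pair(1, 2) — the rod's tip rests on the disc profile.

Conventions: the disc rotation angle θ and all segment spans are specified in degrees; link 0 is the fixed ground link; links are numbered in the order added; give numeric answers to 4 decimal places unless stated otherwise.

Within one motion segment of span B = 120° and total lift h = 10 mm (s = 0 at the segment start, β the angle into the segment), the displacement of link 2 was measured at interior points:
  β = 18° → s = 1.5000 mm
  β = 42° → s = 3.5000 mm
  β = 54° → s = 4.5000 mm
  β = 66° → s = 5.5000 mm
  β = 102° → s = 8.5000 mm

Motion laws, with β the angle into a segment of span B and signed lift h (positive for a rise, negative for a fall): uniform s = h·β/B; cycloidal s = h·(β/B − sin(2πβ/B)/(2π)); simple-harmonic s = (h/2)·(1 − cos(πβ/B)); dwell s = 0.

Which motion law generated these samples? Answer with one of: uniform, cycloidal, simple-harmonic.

candidates at β/B = r: uniform s = h·r (linear in β); cycloidal s = h·(r − sin(2πr)/(2π)); simple-harmonic s = (h/2)(1 − cos(πr))
β=18°: printed 1.5000 | uniform 1.5000, cycloidal 0.2124, simple-harmonic 0.5450
β=42°: printed 3.5000 | uniform 3.5000, cycloidal 2.2124, simple-harmonic 2.7300
β=54°: printed 4.5000 | uniform 4.5000, cycloidal 4.0082, simple-harmonic 4.2178
β=66°: printed 5.5000 | uniform 5.5000, cycloidal 5.9918, simple-harmonic 5.7822
β=102°: printed 8.5000 | uniform 8.5000, cycloidal 9.7876, simple-harmonic 9.4550
only one law matches every sample → uniform

uniform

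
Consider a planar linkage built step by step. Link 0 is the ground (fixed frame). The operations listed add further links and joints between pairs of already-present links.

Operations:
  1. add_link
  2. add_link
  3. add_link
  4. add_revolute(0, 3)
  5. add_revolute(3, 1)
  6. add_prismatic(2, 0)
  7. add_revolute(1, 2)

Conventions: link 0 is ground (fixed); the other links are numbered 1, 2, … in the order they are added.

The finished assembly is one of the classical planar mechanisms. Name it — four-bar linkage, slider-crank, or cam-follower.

links: 4 (incl. ground); joints: 3 revolute, 1 prismatic, 0 higher (cam) pair, forming one closed loop
4 links, 3 revolutes + 1 prismatic in one loop → slider-crank

slider-crank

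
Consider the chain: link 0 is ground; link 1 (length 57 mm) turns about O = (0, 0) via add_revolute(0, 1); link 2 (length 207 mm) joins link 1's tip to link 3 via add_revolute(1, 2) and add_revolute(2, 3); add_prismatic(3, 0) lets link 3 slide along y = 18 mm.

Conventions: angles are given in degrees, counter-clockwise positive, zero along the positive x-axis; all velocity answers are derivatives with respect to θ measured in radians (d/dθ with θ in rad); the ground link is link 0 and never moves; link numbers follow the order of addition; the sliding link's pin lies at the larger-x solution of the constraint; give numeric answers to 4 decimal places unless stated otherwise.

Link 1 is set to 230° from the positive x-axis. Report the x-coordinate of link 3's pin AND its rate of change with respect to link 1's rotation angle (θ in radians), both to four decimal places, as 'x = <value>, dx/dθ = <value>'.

geometry: r = 57 mm, L = 207 mm, e = 18 mm
crank pin P = (r cos θ, r sin θ) = (-36.638894, -43.664533)
h = r sin θ − e = -43.664533 − 18 = -61.664533
x = r cos θ + √(L² − h²) = -36.638894 + 197.601835 = 160.962942
dx/dθ = −r sin θ − h·r cos θ/√(L² − h²) (θ in radians; h = -61.664533) = 32.230832

x = 160.9629, dx/dθ = 32.2308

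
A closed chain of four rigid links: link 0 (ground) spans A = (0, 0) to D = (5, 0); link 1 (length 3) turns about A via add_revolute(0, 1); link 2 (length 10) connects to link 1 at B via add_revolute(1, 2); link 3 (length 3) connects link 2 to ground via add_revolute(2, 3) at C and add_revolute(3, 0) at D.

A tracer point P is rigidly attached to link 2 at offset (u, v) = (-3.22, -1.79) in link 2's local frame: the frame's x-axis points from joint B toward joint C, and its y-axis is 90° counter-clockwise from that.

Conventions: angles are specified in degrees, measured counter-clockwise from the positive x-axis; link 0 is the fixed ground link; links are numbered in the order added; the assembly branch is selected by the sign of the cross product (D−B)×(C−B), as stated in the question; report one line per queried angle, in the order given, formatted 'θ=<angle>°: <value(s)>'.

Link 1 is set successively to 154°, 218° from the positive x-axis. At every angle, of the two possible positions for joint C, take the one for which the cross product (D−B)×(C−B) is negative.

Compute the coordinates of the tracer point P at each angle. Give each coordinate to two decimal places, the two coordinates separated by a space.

A=(0,0), D=(5.00,0)
θ=154°: B = A + 3.00·(cos154°, sin154°) = (-2.6964, 1.3151)
θ=154°: |BD| = 7.8079
θ=154°: circle(B,10.00) ∩ circle(D,3.00): a=9.7314, h=2.3023
θ=154°:   candidates: C₊=(7.2837,1.9454) cross=17.976; C₋=(6.5082,-2.5933) cross=-17.976
θ=154°:   branch - wants cross < 0 → take C=(6.5082,-2.5933) (cross=-17.976)
θ=154°: ex = (C−B)/|BC| = (0.9205,-0.3908); ey = (0.3908,0.9205)
θ=154°: P = B + -3.22·ex + -1.79·ey = (-6.3599,0.9260)
θ=218°: B = A + 3.00·(cos218°, sin218°) = (-2.3640, -1.8470)
θ=218°: |BD| = 7.5921
θ=218°: circle(B,10.00) ∩ circle(D,3.00): a=9.7891, h=2.0428
θ=218°:   candidates: C₊=(6.6340,2.5159) cross=15.510; C₋=(7.6280,-1.4470) cross=-15.510
θ=218°:   branch - wants cross < 0 → take C=(7.6280,-1.4470) (cross=-15.510)
θ=218°: ex = (C−B)/|BC| = (0.9992,0.0400); ey = (-0.0400,0.9992)
θ=218°: P = B + -3.22·ex + -1.79·ey = (-5.5099,-3.7643)

θ=154°: -6.36 0.93
θ=218°: -5.51 -3.76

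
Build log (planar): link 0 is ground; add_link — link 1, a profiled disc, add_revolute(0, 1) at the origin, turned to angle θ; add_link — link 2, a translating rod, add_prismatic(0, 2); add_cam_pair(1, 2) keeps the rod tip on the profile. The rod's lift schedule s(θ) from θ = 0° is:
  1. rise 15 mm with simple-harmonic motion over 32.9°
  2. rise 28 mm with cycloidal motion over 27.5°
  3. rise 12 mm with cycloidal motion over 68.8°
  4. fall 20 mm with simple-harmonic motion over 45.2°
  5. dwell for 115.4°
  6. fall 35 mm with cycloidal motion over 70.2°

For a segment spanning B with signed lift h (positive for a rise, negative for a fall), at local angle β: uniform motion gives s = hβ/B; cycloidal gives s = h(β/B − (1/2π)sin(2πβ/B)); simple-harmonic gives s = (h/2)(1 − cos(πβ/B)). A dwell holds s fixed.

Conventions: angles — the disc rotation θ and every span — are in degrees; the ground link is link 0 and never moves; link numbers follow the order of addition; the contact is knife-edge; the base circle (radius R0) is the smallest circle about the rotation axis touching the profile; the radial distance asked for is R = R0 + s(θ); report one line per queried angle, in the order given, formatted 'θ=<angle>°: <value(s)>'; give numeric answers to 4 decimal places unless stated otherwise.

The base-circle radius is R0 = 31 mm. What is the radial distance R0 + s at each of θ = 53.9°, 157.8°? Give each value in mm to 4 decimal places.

seg 1 [0°–32.9°] simple-harmonic, h=15: full span → s += 15 → s = 15.0000
seg 2 [32.9°–60.4°] cycloidal, h=28: θ=53.9° here. β=21, B=27.5. 28·(0.7636 − sin(2π·0.7636)/(2π)) = 25.8218 → s = 40.8218
seg 2 [32.9°–60.4°] cycloidal, h=28: full span → s += 28 → s = 43.0000
seg 3 [60.4°–129.2°] cycloidal, h=12: full span → s += 12 → s = 55.0000
seg 4 [129.2°–174.4°] simple-harmonic, h=-20: θ=157.8° here. β=28.6, B=45.2. -20/2·(1 − cos(π·0.6327)) = -14.0504 → s = 40.9496
θ=53.9°: R = R0 + s = 31 + 40.8218 = 71.8218
θ=157.8°: R = R0 + s = 31 + 40.9496 = 71.9496

θ=53.9°: 71.8218
θ=157.8°: 71.9496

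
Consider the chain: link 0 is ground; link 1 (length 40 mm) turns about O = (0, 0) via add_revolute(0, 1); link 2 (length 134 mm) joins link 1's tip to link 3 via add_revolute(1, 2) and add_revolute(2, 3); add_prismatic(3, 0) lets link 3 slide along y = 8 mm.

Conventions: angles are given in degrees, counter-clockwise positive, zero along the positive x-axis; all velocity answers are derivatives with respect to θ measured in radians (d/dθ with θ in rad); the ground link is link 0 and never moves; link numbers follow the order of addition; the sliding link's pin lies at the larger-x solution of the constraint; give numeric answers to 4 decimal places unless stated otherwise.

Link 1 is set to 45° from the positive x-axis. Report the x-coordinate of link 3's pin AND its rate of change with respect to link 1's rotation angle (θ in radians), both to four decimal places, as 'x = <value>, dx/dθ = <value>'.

geometry: r = 40 mm, L = 134 mm, e = 8 mm
crank pin P = (r cos θ, r sin θ) = (28.284271, 28.284271)
h = r sin θ − e = 28.284271 − 8 = 20.284271
x = r cos θ + √(L² − h²) = 28.284271 + 132.455835 = 160.740107
dx/dθ = −r sin θ − h·r cos θ/√(L² − h²) (θ in radians; h = 20.284271) = -32.615721

x = 160.7401, dx/dθ = -32.6157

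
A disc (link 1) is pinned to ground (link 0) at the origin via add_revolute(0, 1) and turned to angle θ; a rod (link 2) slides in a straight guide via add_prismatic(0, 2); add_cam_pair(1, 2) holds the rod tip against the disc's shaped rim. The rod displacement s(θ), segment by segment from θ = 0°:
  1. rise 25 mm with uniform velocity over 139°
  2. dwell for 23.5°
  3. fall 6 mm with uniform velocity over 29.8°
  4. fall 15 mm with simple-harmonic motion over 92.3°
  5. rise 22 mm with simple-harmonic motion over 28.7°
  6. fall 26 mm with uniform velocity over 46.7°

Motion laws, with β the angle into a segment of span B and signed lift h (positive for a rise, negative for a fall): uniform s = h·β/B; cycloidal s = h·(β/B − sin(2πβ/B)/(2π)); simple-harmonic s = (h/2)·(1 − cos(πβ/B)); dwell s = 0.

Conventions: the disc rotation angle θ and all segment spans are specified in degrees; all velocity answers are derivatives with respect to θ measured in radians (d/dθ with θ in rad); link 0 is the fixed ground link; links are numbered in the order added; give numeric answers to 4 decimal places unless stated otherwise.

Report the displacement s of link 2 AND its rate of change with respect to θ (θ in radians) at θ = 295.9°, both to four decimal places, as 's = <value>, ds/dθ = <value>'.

segment 1 (0° to 139°, uniform, h = 25) is passed completely: s = 0.0000 + (25) = 25.0000
segment 2 (139° to 162.5°, dwell): s unchanged at 25.0000
segment 3 (162.5° to 192.3°, uniform, h = -6) is passed completely: s = 25.0000 + (-6) = 19.0000
segment 4 (192.3° to 284.6°, simple-harmonic, h = -15) is passed completely: s = 19.0000 + (-15) = 4.0000
θ = 295.9° falls in segment 5 (284.6° to 313.3°, simple-harmonic, h = 22): β = 295.9 − 284.6 = 11.3°, B = 28.7°; Δs = 22/2·(1 − cos(π·0.3937)) = 7.3954; s = 4.0000 + 7.3954 = 11.3954
velocity in seg [284.6°–313.3°] (simple-harmonic), θ in radians: β = 11.3° = 0.1972 rad, B = 28.7° = 0.5009 rad; ds/dθ = (πh/(2B)) sin(πβ/B) = (π·22/(2·0.5009)) sin(π·0.3937) = 65.180195 mm/rad

s = 11.3954, ds/dθ = 65.1802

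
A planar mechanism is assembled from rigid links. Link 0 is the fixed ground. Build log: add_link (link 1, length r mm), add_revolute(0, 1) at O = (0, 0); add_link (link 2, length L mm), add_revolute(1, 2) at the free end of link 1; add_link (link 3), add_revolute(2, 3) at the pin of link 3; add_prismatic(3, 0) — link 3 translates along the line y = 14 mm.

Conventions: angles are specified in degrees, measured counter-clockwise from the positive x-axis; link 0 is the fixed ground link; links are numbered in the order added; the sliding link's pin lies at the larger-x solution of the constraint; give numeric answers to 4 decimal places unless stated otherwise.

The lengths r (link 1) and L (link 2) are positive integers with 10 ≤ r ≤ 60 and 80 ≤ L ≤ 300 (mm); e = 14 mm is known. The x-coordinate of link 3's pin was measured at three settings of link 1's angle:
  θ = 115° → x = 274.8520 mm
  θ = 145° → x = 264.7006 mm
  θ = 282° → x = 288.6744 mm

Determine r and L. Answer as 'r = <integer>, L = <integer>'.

constraint per measurement: (x − r cos θ)² + (r sin θ − e)² = L²
subtracting the θ₁ and θ₂ equations cancels the r² and L² terms:
r = (x₁² − x₂²) / (2[(x₁cos θ₁ + e sin θ₁) − (x₂cos θ₂ + e sin θ₂)]) = 26.0001 → r = 26
L² = (x₁ − r cos θ₁)² + (r sin θ₁ − e)² = 81796.0185 → L = 286.0000 → L = 286
check at θ₃=282°: x = 288.6744 (printed 288.6744) ✓

r = 26, L = 286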